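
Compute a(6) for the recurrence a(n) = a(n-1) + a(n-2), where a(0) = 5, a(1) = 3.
Computing the sequence terms:
5, 3, 8, 11, 19, 30, 49

49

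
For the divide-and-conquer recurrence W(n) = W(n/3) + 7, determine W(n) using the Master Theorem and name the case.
Master Theorem template: W(n) = a·W(n/b) + f(n).
Here: a=1, b=3, f(n)=7
Compute log_b(a) = log_3(1) = 0.
f(n) = 7 = Θ(1). Case 2: W(n) = Θ(log n).

Case 2: W(n) = Θ(log n)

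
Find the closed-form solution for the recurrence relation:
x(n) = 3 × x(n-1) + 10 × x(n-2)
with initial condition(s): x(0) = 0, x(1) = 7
Recurrence: x(n) = 3 × x(n-1) + 10 × x(n-2), initial: x(0) = 0, x(1) = 7.
Characteristic equation: r² - 3r - 10 = 0, which factors as (r - 5)(r + 2) = 0, so r = 5, -2. General solution x(n) = A·5ⁿ + B·(-2)ⁿ. From x(0) = 0: A + B = 0. From x(1) = 7: 5A - 2B = 7. Solving gives A = 1, B = -1.

x(n) = 5ⁿ - (-2)ⁿ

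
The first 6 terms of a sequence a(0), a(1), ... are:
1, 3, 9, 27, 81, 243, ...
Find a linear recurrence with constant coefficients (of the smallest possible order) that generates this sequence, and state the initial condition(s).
Look for the lowest-order linear relation among consecutive terms.
Observation: each term is 3× the previous.
Check at n=2: 3·3 = 9. ✓

a(n) = 3 × a(n-1), a(0) = 1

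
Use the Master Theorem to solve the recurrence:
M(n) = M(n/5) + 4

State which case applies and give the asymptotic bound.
Master Theorem template: M(n) = a·M(n/b) + f(n).
Here: a=1, b=5, f(n)=4
Compute log_b(a) = log_5(1) = 0.
f(n) = 4 = Θ(1). Case 2: M(n) = Θ(log n).

Case 2: M(n) = Θ(log n)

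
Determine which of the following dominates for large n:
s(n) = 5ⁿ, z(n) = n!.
Comparing growth rates:
Growth-rate hierarchy: log n ≺ any polynomial ≺ any exponential cⁿ (c>1) ≺ n! ≺ nⁿ.
factorial dominates exponential base 5 asymptotically.

z(n) grows faster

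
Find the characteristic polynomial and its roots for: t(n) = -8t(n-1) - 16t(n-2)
Substitute t(n) = rⁿ and divide through by rⁿ⁻²: r² + 8r + 16 = 0
Factor: (r + 4)² = 0, so r = -4 (double root).
General solution: t(n) = (A + Bn)·(-4)ⁿ

Characteristic: r² + 8r + 16 = 0, Roots: r = -4 (double root)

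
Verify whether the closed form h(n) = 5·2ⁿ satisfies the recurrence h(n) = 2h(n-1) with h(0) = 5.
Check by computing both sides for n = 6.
From the recurrence with h(0) = 5:
  h(0) = 5, h(1) = 10, h(2) = 20, h(3) = 40, h(4) = 80, h(5) = 160, h(6) = 320
  so the recurrence gives h(6) = 320.
From the proposed closed form h(n) = 5·2ⁿ:
  h(6) = 320.
Both sides give 320 at n = 6, and the initial condition(s) match, so the closed form is consistent.

Yes, the closed form is correct.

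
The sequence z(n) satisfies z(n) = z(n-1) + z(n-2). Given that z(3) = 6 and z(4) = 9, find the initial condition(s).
Work backwards using z(k) = z(k+2) - z(k+1):
z(2) = z(4) - z(3) = 9 - 6 = 3
z(1) = z(3) - z(2) = 6 - 3 = 3
z(0) = z(2) - z(1) = 3 - 3 = 0

z(0) = 0, z(1) = 3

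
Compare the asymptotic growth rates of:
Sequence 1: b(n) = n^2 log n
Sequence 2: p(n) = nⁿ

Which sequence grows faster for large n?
Comparing growth rates:
Growth-rate hierarchy: log n ≺ any polynomial ≺ any exponential cⁿ (c>1) ≺ n! ≺ nⁿ.
super-exponential nⁿ dominates polynomial degree 2 (with log factor) asymptotically.

p(n) grows faster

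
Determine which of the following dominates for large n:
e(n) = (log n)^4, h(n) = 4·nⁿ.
Comparing growth rates:
Growth-rate hierarchy: log n ≺ any polynomial ≺ any exponential cⁿ (c>1) ≺ n! ≺ nⁿ.
super-exponential nⁿ dominates polylogarithmic (log n)^4 asymptotically.

h(n) grows faster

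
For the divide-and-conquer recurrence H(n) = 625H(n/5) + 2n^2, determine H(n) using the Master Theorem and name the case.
Master Theorem template: H(n) = a·H(n/b) + f(n).
Here: a=625, b=5, f(n)=2n^2
Compute log_b(a) = log_5(625) = 4.
f(n) = 2n^2 = O(n^(4-ε)) with ε = 2. Case 1: H(n) = Θ(n^log_b(a)) = Θ(n^4).

Case 1: H(n) = Θ(n^4)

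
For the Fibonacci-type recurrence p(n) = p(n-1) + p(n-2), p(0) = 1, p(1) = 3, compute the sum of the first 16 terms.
Computing the sequence terms: 1, 3, 4, 7, 11, 18, 29, 47, 76, 123, 199, 322, 521, 843, 1364, 2207
Adding these values together:

5775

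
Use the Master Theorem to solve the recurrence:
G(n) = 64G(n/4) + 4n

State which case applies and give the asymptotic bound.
Master Theorem template: G(n) = a·G(n/b) + f(n).
Here: a=64, b=4, f(n)=4n
Compute log_b(a) = log_4(64) = 3.
f(n) = 4n = O(n^(3-ε)) with ε = 2. Case 1: G(n) = Θ(n^log_b(a)) = Θ(n^3).

Case 1: G(n) = Θ(n^3)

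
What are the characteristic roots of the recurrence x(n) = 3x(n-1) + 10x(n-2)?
Substitute x(n) = rⁿ and divide through by rⁿ⁻²: r² - 3r - 10 = 0
Factor: (r + 2)(r - 5) = 0, so r = -2, 5.
General solution: x(n) = A·(-2)ⁿ + B·5ⁿ

Characteristic: r² - 3r - 10 = 0, Roots: r = -2, 5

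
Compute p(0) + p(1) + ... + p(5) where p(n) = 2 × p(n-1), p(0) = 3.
Computing the sequence terms: 3, 6, 12, 24, 48, 96
Adding these values together:

189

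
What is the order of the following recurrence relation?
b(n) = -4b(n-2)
The order is the largest lag k for which b(n-k) appears. Here the deepest term is b(n-2), so the order is 2.

Order 2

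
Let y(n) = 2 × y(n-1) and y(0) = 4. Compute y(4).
Computing step by step:
y(0) = 4
y(1) = 2 × 4 = 8
y(2) = 2 × 8 = 16
y(3) = 2 × 16 = 32
y(4) = 2 × 32 = 64

64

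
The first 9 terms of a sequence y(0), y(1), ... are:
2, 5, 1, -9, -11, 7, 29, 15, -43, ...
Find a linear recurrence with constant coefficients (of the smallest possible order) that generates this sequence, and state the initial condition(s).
Look for the lowest-order linear relation among consecutive terms.
Observation: y(n) - 1·y(n-1) - (-2)·y(n-2) = 0 holds for the shown terms, and no order-1 relation y(n) = α·y(n-1) + β fits.
Check at n=3: 1·1 + (-2)·5 = -9. ✓

y(n) = y(n-1) - 2y(n-2), y(0) = 2, y(1) = 5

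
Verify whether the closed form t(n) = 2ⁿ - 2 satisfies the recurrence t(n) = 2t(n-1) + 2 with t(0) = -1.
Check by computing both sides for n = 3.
From the recurrence with t(0) = -1:
  t(0) = -1, t(1) = 0, t(2) = 2, t(3) = 6
  so the recurrence gives t(3) = 6.
From the proposed closed form t(n) = 2ⁿ - 2:
  t(3) = 6.
Both sides give 6 at n = 3, and the initial condition(s) match, so the closed form is consistent.

Yes, the closed form is correct.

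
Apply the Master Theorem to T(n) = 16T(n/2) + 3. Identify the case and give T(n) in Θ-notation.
Master Theorem template: T(n) = a·T(n/b) + f(n).
Here: a=16, b=2, f(n)=3
Compute log_b(a) = log_2(16) = 4.
f(n) = 3 = O(n^(4-ε)) with ε = 4. Case 1: T(n) = Θ(n^log_b(a)) = Θ(n^4).

Case 1: T(n) = Θ(n^4)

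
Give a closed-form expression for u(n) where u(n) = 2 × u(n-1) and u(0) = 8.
Recurrence: u(n) = 2 × u(n-1), initial: u(0) = 8.
Each term is 2 times the previous, so this is geometric with ratio 2. After n steps: u(n) = u(0)·2ⁿ = 8·2ⁿ.

u(n) = 8·2ⁿ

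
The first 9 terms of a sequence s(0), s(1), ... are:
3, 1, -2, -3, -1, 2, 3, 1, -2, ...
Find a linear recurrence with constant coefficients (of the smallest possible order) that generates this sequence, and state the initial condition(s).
Look for the lowest-order linear relation among consecutive terms.
Observation: s(n) - 1·s(n-1) - (-1)·s(n-2) = 0 holds for the shown terms, and no order-1 relation s(n) = α·s(n-1) + β fits.
Check at n=3: 1·-2 + (-1)·1 = -3. ✓

s(n) = s(n-1) - s(n-2), s(0) = 3, s(1) = 1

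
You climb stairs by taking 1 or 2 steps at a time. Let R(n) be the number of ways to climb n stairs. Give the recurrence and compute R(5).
Condition on the size of the last step (1 to 2): before it there were n-1, …, n-2 stairs climbed, and these cases are disjoint, so R(n) = R(n-1) + R(n-2) (Fibonacci-type sequence).
Initial conditions by direct count (compositions of i into parts ≤ 2): R(1) = 1; R(2) = 2.
Iterating the recurrence: R(3) = 3, R(4) = 5, R(5) = 8.

R(n) = R(n-1) + R(n-2), R(1) = 1, R(2) = 2; R(5) = 8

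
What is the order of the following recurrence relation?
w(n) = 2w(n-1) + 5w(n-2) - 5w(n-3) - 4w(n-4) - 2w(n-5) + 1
The order is the largest lag k for which w(n-k) appears. Here the deepest term is w(n-5) (the 1 term is non-homogeneous and does not affect the order), so the order is 5.

Order 5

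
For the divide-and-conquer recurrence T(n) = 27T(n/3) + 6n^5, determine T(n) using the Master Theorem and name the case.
Master Theorem template: T(n) = a·T(n/b) + f(n).
Here: a=27, b=3, f(n)=6n^5
Compute log_b(a) = log_3(27) = 3.
f(n) = 6n^5 = Ω(n^(3+ε)) with ε = 2, and the regularity condition holds (a·f(n/b) = (a/b^5)·f(n) with a/b^5 = 3^-2 < 1). Case 3: T(n) = Θ(f(n)) = Θ(n^5).

Case 3: T(n) = Θ(n^5)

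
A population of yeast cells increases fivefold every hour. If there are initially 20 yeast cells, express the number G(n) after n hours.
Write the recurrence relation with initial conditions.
Each hour multiplies the count by 5, so the count after n hours depends only on the count after n-1 hours: G(n) = 5 × G(n-1). The starting count gives G(0) = 20.
Unrolling n times gives the closed form G(n) = 20 × 5ⁿ.

G(n) = 5 × G(n-1), G(0) = 20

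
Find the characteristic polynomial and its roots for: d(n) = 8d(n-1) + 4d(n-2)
Substitute d(n) = rⁿ and divide through by rⁿ⁻²: r² - 8r - 4 = 0
Discriminant: 8² + 4·4 = 80, not a perfect square, so by the quadratic formula r = (8 ± √80)/2.
General solution: d(n) = A·r₁ⁿ + B·r₂ⁿ where r₁,r₂ = (8 ± √80)/2

Characteristic: r² - 8r - 4 = 0, Roots: r = (8 ± √80)/2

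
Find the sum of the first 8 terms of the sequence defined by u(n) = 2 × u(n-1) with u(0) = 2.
Computing the sequence terms: 2, 4, 8, 16, 32, 64, 128, 256
Adding these values together:

510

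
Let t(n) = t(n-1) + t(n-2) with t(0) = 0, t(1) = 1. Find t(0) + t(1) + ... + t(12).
Computing the sequence terms: 0, 1, 1, 2, 3, 5, 8, 13, 21, 34, 55, 89, 144
Adding these values together:

376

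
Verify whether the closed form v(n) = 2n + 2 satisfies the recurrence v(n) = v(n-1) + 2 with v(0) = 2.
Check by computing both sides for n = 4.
From the recurrence with v(0) = 2:
  v(0) = 2, v(1) = 4, v(2) = 6, v(3) = 8, v(4) = 10
  so the recurrence gives v(4) = 10.
From the proposed closed form v(n) = 2n + 2:
  v(4) = 10.
Both sides give 10 at n = 4, and the initial condition(s) match, so the closed form is consistent.

Yes, the closed form is correct.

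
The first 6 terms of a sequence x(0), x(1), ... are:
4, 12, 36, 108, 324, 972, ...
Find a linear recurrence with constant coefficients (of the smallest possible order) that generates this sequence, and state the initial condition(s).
Look for the lowest-order linear relation among consecutive terms.
Observation: each term is 3× the previous.
Check at n=2: 3·12 = 36. ✓

x(n) = 3 × x(n-1), x(0) = 4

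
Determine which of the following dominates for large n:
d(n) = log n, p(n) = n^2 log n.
Comparing growth rates:
Growth-rate hierarchy: log n ≺ any polynomial ≺ any exponential cⁿ (c>1) ≺ n! ≺ nⁿ.
polynomial degree 2 (with log factor) dominates logarithmic asymptotically.

p(n) grows faster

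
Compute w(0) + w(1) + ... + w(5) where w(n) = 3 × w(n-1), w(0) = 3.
Computing the sequence terms: 3, 9, 27, 81, 243, 729
Adding these values together:

1092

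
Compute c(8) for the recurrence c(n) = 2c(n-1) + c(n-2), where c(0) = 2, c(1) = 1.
Computing the sequence terms:
2, 1, 4, 9, 22, 53, 128, 309, 746

746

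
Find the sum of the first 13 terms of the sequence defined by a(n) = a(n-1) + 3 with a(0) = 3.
Computing the sequence terms: 3, 6, 9, 12, 15, 18, 21, 24, 27, 30, 33, 36, 39
Adding these values together:

273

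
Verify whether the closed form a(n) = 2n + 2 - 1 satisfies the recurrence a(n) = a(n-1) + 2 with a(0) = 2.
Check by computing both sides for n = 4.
From the recurrence with a(0) = 2:
  a(0) = 2, a(1) = 4, a(2) = 6, a(3) = 8, a(4) = 10
  so the recurrence gives a(4) = 10.
From the proposed closed form a(n) = 2n + 2 - 1:
  a(4) = 9.
The recurrence gives 10 but the closed form gives 9, so the closed form does not satisfy the recurrence.

No, the closed form is incorrect.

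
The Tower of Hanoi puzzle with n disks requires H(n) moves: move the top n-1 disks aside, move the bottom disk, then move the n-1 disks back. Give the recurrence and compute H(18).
Moving n disks = move the top n-1 disks aside (H(n-1) moves) + move the largest disk (1 move) + move the n-1 disks back on top (H(n-1) moves), so H(n) = 2H(n-1) + 1, with H(1) = 1 (a single disk takes one move).
First terms: 1, 3, 7, 15, 31, 63, … — each is one less than a power of 2. Indeed H(n) + 1 = 2(H(n-1) + 1) with H(1) + 1 = 2, so H(n) + 1 = 2ⁿ and H(n) = 2ⁿ - 1.
Hence H(18) = 2^18 - 1 = 262144 - 1 = 262143.

H(n) = 2H(n-1) + 1, H(1) = 1; H(18) = 262143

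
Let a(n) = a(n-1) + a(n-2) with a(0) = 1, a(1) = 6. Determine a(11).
Computing the sequence terms:
1, 6, 7, 13, 20, 33, 53, 86, 139, 225, 364, 589

589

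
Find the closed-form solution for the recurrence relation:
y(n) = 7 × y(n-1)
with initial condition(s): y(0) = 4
Recurrence: y(n) = 7 × y(n-1), initial: y(0) = 4.
Each term is 7 times the previous, so this is geometric with ratio 7. After n steps: y(n) = y(0)·7ⁿ = 4·7ⁿ.

y(n) = 4·7ⁿ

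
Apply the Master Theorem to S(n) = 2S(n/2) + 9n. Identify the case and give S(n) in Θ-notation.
Master Theorem template: S(n) = a·S(n/b) + f(n).
Here: a=2, b=2, f(n)=9n
Compute log_b(a) = log_2(2) = 1.
f(n) = 9n = Θ(n). Case 2: S(n) = Θ(n log n).

Case 2: S(n) = Θ(n log n)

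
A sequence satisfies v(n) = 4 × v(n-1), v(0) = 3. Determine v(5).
Computing step by step:
v(0) = 3
v(1) = 4 × 3 = 12
v(2) = 4 × 12 = 48
v(3) = 4 × 48 = 192
v(4) = 4 × 192 = 768
v(5) = 4 × 768 = 3072

3072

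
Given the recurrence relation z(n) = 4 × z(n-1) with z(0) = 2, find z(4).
Computing step by step:
z(0) = 2
z(1) = 4 × 2 = 8
z(2) = 4 × 8 = 32
z(3) = 4 × 32 = 128
z(4) = 4 × 128 = 512

512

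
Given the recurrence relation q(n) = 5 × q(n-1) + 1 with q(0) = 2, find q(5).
Computing step by step:
q(0) = 2
q(1) = 5 × 2 + 1 = 11
q(2) = 5 × 11 + 1 = 56
q(3) = 5 × 56 + 1 = 281
q(4) = 5 × 281 + 1 = 1406
q(5) = 5 × 1406 + 1 = 7031

7031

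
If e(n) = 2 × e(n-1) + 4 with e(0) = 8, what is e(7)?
Computing step by step:
e(0) = 8
e(1) = 2 × 8 + 4 = 20
e(2) = 2 × 20 + 4 = 44
e(3) = 2 × 44 + 4 = 92
e(4) = 2 × 92 + 4 = 188
e(5) = 2 × 188 + 4 = 380
e(6) = 2 × 380 + 4 = 764
e(7) = 2 × 764 + 4 = 1532

1532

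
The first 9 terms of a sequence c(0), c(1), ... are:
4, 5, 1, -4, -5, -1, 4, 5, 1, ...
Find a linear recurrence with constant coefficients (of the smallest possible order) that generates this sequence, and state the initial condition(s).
Look for the lowest-order linear relation among consecutive terms.
Observation: c(n) - 1·c(n-1) - (-1)·c(n-2) = 0 holds for the shown terms, and no order-1 relation c(n) = α·c(n-1) + β fits.
Check at n=3: 1·1 + (-1)·5 = -4. ✓

c(n) = c(n-1) - c(n-2), c(0) = 4, c(1) = 5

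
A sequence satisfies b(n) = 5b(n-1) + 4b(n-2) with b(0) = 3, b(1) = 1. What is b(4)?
Computing the sequence terms:
3, 1, 17, 89, 513

513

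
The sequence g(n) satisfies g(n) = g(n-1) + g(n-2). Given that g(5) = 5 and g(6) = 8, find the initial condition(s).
Work backwards using g(k) = g(k+2) - g(k+1):
g(4) = g(6) - g(5) = 8 - 5 = 3
g(3) = g(5) - g(4) = 5 - 3 = 2
g(2) = g(4) - g(3) = 3 - 2 = 1
g(1) = g(3) - g(2) = 2 - 1 = 1
g(0) = g(2) - g(1) = 1 - 1 = 0

g(0) = 0, g(1) = 1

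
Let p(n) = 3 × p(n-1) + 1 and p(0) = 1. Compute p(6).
Computing step by step:
p(0) = 1
p(1) = 3 × 1 + 1 = 4
p(2) = 3 × 4 + 1 = 13
p(3) = 3 × 13 + 1 = 40
p(4) = 3 × 40 + 1 = 121
p(5) = 3 × 121 + 1 = 364
p(6) = 3 × 364 + 1 = 1093

1093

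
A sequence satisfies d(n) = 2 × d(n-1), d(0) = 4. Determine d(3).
Computing step by step:
d(0) = 4
d(1) = 2 × 4 = 8
d(2) = 2 × 8 = 16
d(3) = 2 × 16 = 32

32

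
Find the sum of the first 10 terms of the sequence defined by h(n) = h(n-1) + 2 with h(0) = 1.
Computing the sequence terms: 1, 3, 5, 7, 9, 11, 13, 15, 17, 19
Adding these values together:

100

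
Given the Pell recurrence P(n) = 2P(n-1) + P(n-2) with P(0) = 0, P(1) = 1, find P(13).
Computing the sequence terms:
0, 1, 2, 5, 12, 29, 70, 169, 408, 985, 2378, 5741, 13860, 33461

33461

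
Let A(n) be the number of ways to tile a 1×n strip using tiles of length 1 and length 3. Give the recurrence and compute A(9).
Condition on the last tile: it has length 1 (leaving a 1×(n-1) strip) or length 3 (leaving a 1×(n-3) strip), so A(n) = A(n-1) + A(n-3) (order-3 linear recurrence).
For 0 ≤ i < 3 only unit tiles fit, so A(i) = 1.
Iterating the recurrence: A(3) = 2, A(4) = 3, A(5) = 4, A(6) = 6, A(7) = 9, A(8) = 13, A(9) = 19.

A(n) = A(n-1) + A(n-3), with A(i) = 1 for 0 ≤ i < 3; A(9) = 19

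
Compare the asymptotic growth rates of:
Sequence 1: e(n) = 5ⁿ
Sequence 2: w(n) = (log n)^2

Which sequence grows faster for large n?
Comparing growth rates:
Growth-rate hierarchy: log n ≺ any polynomial ≺ any exponential cⁿ (c>1) ≺ n! ≺ nⁿ.
exponential base 5 dominates polylogarithmic (log n)^2 asymptotically.

e(n) grows faster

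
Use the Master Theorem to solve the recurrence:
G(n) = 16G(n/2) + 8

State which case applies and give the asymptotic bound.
Master Theorem template: G(n) = a·G(n/b) + f(n).
Here: a=16, b=2, f(n)=8
Compute log_b(a) = log_2(16) = 4.
f(n) = 8 = O(n^(4-ε)) with ε = 4. Case 1: G(n) = Θ(n^log_b(a)) = Θ(n^4).

Case 1: G(n) = Θ(n^4)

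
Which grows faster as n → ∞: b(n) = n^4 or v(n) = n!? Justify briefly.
Comparing growth rates:
Growth-rate hierarchy: log n ≺ any polynomial ≺ any exponential cⁿ (c>1) ≺ n! ≺ nⁿ.
factorial dominates polynomial degree 4 asymptotically.

v(n) grows faster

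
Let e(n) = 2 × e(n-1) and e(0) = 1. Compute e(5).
Computing step by step:
e(0) = 1
e(1) = 2 × 1 = 2
e(2) = 2 × 2 = 4
e(3) = 2 × 4 = 8
e(4) = 2 × 8 = 16
e(5) = 2 × 16 = 32

32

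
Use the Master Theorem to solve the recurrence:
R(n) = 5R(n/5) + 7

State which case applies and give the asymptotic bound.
Master Theorem template: R(n) = a·R(n/b) + f(n).
Here: a=5, b=5, f(n)=7
Compute log_b(a) = log_5(5) = 1.
f(n) = 7 = O(n^(1-ε)) with ε = 1. Case 1: R(n) = Θ(n^log_b(a)) = Θ(n).

Case 1: R(n) = Θ(n)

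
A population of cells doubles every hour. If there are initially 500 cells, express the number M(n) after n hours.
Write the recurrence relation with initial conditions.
Each hour multiplies the count by 2, so the count after n hours depends only on the count after n-1 hours: M(n) = 2 × M(n-1). The starting count gives M(0) = 500.
Unrolling n times gives the closed form M(n) = 500 × 2ⁿ.

M(n) = 2 × M(n-1), M(0) = 500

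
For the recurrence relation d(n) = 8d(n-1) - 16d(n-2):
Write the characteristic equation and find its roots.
Substitute d(n) = rⁿ and divide through by rⁿ⁻²: r² - 8r + 16 = 0
Factor: (r - 4)² = 0, so r = 4 (double root).
General solution: d(n) = (A + Bn)·4ⁿ

Characteristic: r² - 8r + 16 = 0, Roots: r = 4 (double root)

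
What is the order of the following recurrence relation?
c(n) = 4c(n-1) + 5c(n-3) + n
The order is the largest lag k for which c(n-k) appears. Here the deepest term is c(n-3) (the n term is non-homogeneous and does not affect the order), so the order is 3.

Order 3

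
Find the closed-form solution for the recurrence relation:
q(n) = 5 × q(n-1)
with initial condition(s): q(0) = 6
Recurrence: q(n) = 5 × q(n-1), initial: q(0) = 6.
Each term is 5 times the previous, so this is geometric with ratio 5. After n steps: q(n) = q(0)·5ⁿ = 6·5ⁿ.

q(n) = 6·5ⁿ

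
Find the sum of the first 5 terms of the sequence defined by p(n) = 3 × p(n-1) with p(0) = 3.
Computing the sequence terms: 3, 9, 27, 81, 243
Adding these values together:

363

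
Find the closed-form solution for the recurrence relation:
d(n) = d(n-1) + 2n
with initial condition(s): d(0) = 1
Recurrence: d(n) = d(n-1) + 2n, initial: d(0) = 1.
Telescoping: d(n) = d(0) + 2·Σᵢ₌₁ⁿ i = 1 + 2·n(n+1)/2.

d(n) = 2·n(n+1)/2 + 1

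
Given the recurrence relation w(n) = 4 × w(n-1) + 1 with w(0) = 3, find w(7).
Computing step by step:
w(0) = 3
w(1) = 4 × 3 + 1 = 13
w(2) = 4 × 13 + 1 = 53
w(3) = 4 × 53 + 1 = 213
w(4) = 4 × 213 + 1 = 853
w(5) = 4 × 853 + 1 = 3413
w(6) = 4 × 3413 + 1 = 13653
w(7) = 4 × 13653 + 1 = 54613

54613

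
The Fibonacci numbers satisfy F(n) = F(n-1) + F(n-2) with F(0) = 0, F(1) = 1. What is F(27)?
Computing the sequence terms:
0, 1, 1, 2, 3, 5, 8, 13, 21, 34, 55, 89, 144, 233, 377, 610, 987, 1597, 2584, 4181, 6765, 10946, 17711, 28657, 46368, 75025, 121393, 196418

196418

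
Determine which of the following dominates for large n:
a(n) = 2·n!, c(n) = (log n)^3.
Comparing growth rates:
Growth-rate hierarchy: log n ≺ any polynomial ≺ any exponential cⁿ (c>1) ≺ n! ≺ nⁿ.
factorial dominates polylogarithmic (log n)^3 asymptotically.

a(n) grows faster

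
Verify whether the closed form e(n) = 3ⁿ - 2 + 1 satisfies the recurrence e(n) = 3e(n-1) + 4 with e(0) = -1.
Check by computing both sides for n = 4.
From the recurrence with e(0) = -1:
  e(0) = -1, e(1) = 1, e(2) = 7, e(3) = 25, e(4) = 79
  so the recurrence gives e(4) = 79.
From the proposed closed form e(n) = 3ⁿ - 2 + 1:
  e(4) = 80.
The recurrence gives 79 but the closed form gives 80, so the closed form does not satisfy the recurrence.

No, the closed form is incorrect.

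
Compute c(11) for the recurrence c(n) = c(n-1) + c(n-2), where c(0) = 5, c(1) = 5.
Computing the sequence terms:
5, 5, 10, 15, 25, 40, 65, 105, 170, 275, 445, 720

720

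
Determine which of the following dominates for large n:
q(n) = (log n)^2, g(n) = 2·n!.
Comparing growth rates:
Growth-rate hierarchy: log n ≺ any polynomial ≺ any exponential cⁿ (c>1) ≺ n! ≺ nⁿ.
factorial dominates polylogarithmic (log n)^2 asymptotically.

g(n) grows faster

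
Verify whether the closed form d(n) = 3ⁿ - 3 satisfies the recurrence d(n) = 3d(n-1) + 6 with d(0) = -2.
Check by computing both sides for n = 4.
From the recurrence with d(0) = -2:
  d(0) = -2, d(1) = 0, d(2) = 6, d(3) = 24, d(4) = 78
  so the recurrence gives d(4) = 78.
From the proposed closed form d(n) = 3ⁿ - 3:
  d(4) = 78.
Both sides give 78 at n = 4, and the initial condition(s) match, so the closed form is consistent.

Yes, the closed form is correct.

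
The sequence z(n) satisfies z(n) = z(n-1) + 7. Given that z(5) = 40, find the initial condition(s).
z(5) = z(0) + 5·7, so z(0) = 40 - 35 = 5.

z(0) = 5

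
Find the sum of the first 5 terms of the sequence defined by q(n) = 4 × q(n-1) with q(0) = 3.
Computing the sequence terms: 3, 12, 48, 192, 768
Adding these values together:

1023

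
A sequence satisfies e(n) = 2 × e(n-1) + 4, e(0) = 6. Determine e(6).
Computing step by step:
e(0) = 6
e(1) = 2 × 6 + 4 = 16
e(2) = 2 × 16 + 4 = 36
e(3) = 2 × 36 + 4 = 76
e(4) = 2 × 76 + 4 = 156
e(5) = 2 × 156 + 4 = 316
e(6) = 2 × 316 + 4 = 636

636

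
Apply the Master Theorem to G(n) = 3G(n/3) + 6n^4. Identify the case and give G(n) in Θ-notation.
Master Theorem template: G(n) = a·G(n/b) + f(n).
Here: a=3, b=3, f(n)=6n^4
Compute log_b(a) = log_3(3) = 1.
f(n) = 6n^4 = Ω(n^(1+ε)) with ε = 3, and the regularity condition holds (a·f(n/b) = (a/b^4)·f(n) with a/b^4 = 3^-3 < 1). Case 3: G(n) = Θ(f(n)) = Θ(n^4).

Case 3: G(n) = Θ(n^4)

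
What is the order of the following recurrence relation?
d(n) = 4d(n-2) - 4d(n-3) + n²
The order is the largest lag k for which d(n-k) appears. Here the deepest term is d(n-3) (the n² term is non-homogeneous and does not affect the order), so the order is 3.

Order 3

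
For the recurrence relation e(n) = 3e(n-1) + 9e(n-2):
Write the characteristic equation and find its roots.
Substitute e(n) = rⁿ and divide through by rⁿ⁻²: r² - 3r - 9 = 0
Discriminant: 3² + 4·9 = 45, not a perfect square, so by the quadratic formula r = (3 ± √45)/2.
General solution: e(n) = A·r₁ⁿ + B·r₂ⁿ where r₁,r₂ = (3 ± √45)/2

Characteristic: r² - 3r - 9 = 0, Roots: r = (3 ± √45)/2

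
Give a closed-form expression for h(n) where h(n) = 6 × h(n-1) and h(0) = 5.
Recurrence: h(n) = 6 × h(n-1), initial: h(0) = 5.
Each term is 6 times the previous, so this is geometric with ratio 6. After n steps: h(n) = h(0)·6ⁿ = 5·6ⁿ.

h(n) = 5·6ⁿ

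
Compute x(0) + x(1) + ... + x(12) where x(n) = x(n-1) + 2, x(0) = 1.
Computing the sequence terms: 1, 3, 5, 7, 9, 11, 13, 15, 17, 19, 21, 23, 25
Adding these values together:

169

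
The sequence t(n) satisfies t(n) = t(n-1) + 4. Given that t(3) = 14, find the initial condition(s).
t(3) = t(0) + 3·4, so t(0) = 14 - 12 = 2.

t(0) = 2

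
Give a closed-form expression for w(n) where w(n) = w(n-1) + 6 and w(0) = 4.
Recurrence: w(n) = w(n-1) + 6, initial: w(0) = 4.
Each step adds 6, so w(n) = w(0) + 6n = 6n + 4.

w(n) = 6n + 4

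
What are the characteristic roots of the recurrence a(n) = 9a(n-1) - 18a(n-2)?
Substitute a(n) = rⁿ and divide through by rⁿ⁻²: r² - 9r + 18 = 0
Factor: (r - 3)(r - 6) = 0, so r = 3, 6.
General solution: a(n) = A·3ⁿ + B·6ⁿ

Characteristic: r² - 9r + 18 = 0, Roots: r = 3, 6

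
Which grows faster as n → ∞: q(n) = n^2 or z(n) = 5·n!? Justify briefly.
Comparing growth rates:
Growth-rate hierarchy: log n ≺ any polynomial ≺ any exponential cⁿ (c>1) ≺ n! ≺ nⁿ.
factorial dominates polynomial degree 2 asymptotically.

z(n) grows faster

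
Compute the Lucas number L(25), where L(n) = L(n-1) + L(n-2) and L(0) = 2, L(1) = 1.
Computing the sequence terms:
2, 1, 3, 4, 7, 11, 18, 29, 47, 76, 123, 199, 322, 521, 843, 1364, 2207, 3571, 5778, 9349, 15127, 24476, 39603, 64079, 103682, 167761

167761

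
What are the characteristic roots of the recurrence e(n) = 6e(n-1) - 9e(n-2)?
Substitute e(n) = rⁿ and divide through by rⁿ⁻²: r² - 6r + 9 = 0
Factor: (r - 3)² = 0, so r = 3 (double root).
General solution: e(n) = (A + Bn)·3ⁿ

Characteristic: r² - 6r + 9 = 0, Roots: r = 3 (double root)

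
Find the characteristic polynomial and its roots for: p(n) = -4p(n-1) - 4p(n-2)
Substitute p(n) = rⁿ and divide through by rⁿ⁻²: r² + 4r + 4 = 0
Factor: (r + 2)² = 0, so r = -2 (double root).
General solution: p(n) = (A + Bn)·(-2)ⁿ

Characteristic: r² + 4r + 4 = 0, Roots: r = -2 (double root)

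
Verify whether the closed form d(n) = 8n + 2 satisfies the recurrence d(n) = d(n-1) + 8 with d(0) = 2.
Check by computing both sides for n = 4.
From the recurrence with d(0) = 2:
  d(0) = 2, d(1) = 10, d(2) = 18, d(3) = 26, d(4) = 34
  so the recurrence gives d(4) = 34.
From the proposed closed form d(n) = 8n + 2:
  d(4) = 34.
Both sides give 34 at n = 4, and the initial condition(s) match, so the closed form is consistent.

Yes, the closed form is correct.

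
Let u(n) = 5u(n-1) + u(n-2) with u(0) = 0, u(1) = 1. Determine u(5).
Computing the sequence terms:
0, 1, 5, 26, 135, 701

701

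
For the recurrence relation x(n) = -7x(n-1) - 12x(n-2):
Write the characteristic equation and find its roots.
Substitute x(n) = rⁿ and divide through by rⁿ⁻²: r² + 7r + 12 = 0
Factor: (r + 4)(r + 3) = 0, so r = -4, -3.
General solution: x(n) = A·(-4)ⁿ + B·(-3)ⁿ

Characteristic: r² + 7r + 12 = 0, Roots: r = -4, -3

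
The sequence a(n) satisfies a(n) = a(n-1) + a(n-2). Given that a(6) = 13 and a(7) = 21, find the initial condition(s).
Work backwards using a(k) = a(k+2) - a(k+1):
a(5) = a(7) - a(6) = 21 - 13 = 8
a(4) = a(6) - a(5) = 13 - 8 = 5
a(3) = a(5) - a(4) = 8 - 5 = 3
a(2) = a(4) - a(3) = 5 - 3 = 2
a(1) = a(3) - a(2) = 3 - 2 = 1
a(0) = a(2) - a(1) = 2 - 1 = 1

a(0) = 1, a(1) = 1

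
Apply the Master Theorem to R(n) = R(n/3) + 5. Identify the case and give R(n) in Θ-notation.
Master Theorem template: R(n) = a·R(n/b) + f(n).
Here: a=1, b=3, f(n)=5
Compute log_b(a) = log_3(1) = 0.
f(n) = 5 = Θ(1). Case 2: R(n) = Θ(log n).

Case 2: R(n) = Θ(log n)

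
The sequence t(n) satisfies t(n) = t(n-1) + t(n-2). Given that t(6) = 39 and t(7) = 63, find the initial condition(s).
Work backwards using t(k) = t(k+2) - t(k+1):
t(5) = t(7) - t(6) = 63 - 39 = 24
t(4) = t(6) - t(5) = 39 - 24 = 15
t(3) = t(5) - t(4) = 24 - 15 = 9
t(2) = t(4) - t(3) = 15 - 9 = 6
t(1) = t(3) - t(2) = 9 - 6 = 3
t(0) = t(2) - t(1) = 6 - 3 = 3

t(0) = 3, t(1) = 3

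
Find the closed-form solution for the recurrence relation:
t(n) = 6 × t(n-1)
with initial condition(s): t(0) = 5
Recurrence: t(n) = 6 × t(n-1), initial: t(0) = 5.
Each term is 6 times the previous, so this is geometric with ratio 6. After n steps: t(n) = t(0)·6ⁿ = 5·6ⁿ.

t(n) = 5·6ⁿ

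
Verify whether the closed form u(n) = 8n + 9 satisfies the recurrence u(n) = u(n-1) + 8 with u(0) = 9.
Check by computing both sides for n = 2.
From the recurrence with u(0) = 9:
  u(0) = 9, u(1) = 17, u(2) = 25
  so the recurrence gives u(2) = 25.
From the proposed closed form u(n) = 8n + 9:
  u(2) = 25.
Both sides give 25 at n = 2, and the initial condition(s) match, so the closed form is consistent.

Yes, the closed form is correct.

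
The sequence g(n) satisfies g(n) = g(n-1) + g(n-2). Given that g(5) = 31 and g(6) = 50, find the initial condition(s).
Work backwards using g(k) = g(k+2) - g(k+1):
g(4) = g(6) - g(5) = 50 - 31 = 19
g(3) = g(5) - g(4) = 31 - 19 = 12
g(2) = g(4) - g(3) = 19 - 12 = 7
g(1) = g(3) - g(2) = 12 - 7 = 5
g(0) = g(2) - g(1) = 7 - 5 = 2

g(0) = 2, g(1) = 5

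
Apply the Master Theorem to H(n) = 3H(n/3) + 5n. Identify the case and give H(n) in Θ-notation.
Master Theorem template: H(n) = a·H(n/b) + f(n).
Here: a=3, b=3, f(n)=5n
Compute log_b(a) = log_3(3) = 1.
f(n) = 5n = Θ(n). Case 2: H(n) = Θ(n log n).

Case 2: H(n) = Θ(n log n)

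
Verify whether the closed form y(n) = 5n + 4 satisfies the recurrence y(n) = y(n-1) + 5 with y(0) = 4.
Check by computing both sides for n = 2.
From the recurrence with y(0) = 4:
  y(0) = 4, y(1) = 9, y(2) = 14
  so the recurrence gives y(2) = 14.
From the proposed closed form y(n) = 5n + 4:
  y(2) = 14.
Both sides give 14 at n = 2, and the initial condition(s) match, so the closed form is consistent.

Yes, the closed form is correct.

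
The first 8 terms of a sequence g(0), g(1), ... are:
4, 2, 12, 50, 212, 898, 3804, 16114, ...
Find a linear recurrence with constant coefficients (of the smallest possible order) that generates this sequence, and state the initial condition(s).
Look for the lowest-order linear relation among consecutive terms.
Observation: g(n) - 4·g(n-1) - (1)·g(n-2) = 0 holds for the shown terms, and no order-1 relation g(n) = α·g(n-1) + β fits.
Check at n=3: 4·12 + (1)·2 = 50. ✓

g(n) = 4g(n-1) + g(n-2), g(0) = 4, g(1) = 2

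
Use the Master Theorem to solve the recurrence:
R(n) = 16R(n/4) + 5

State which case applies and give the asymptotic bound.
Master Theorem template: R(n) = a·R(n/b) + f(n).
Here: a=16, b=4, f(n)=5
Compute log_b(a) = log_4(16) = 2.
f(n) = 5 = O(n^(2-ε)) with ε = 2. Case 1: R(n) = Θ(n^log_b(a)) = Θ(n^2).

Case 1: R(n) = Θ(n^2)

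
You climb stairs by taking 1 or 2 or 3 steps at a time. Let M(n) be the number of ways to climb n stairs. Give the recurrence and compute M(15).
Condition on the size of the last step (1 to 3): before it there were n-1, …, n-3 stairs climbed, and these cases are disjoint, so M(n) = M(n-1) + M(n-2) + M(n-3) (order-3 linear recurrence).
Initial conditions by direct count (compositions of i into parts ≤ 3): M(1) = 1; M(2) = 2; M(3) = 4.
Iterating the recurrence: M(4) = 7, M(5) = 13, M(6) = 24, M(7) = 44, M(8) = 81, M(9) = 149, M(10) = 274, M(11) = 504, M(12) = 927, M(13) = 1705, M(14) = 3136, M(15) = 5768.

M(n) = M(n-1) + M(n-2) + M(n-3), M(1) = 1, M(2) = 2, M(3) = 4; M(15) = 5768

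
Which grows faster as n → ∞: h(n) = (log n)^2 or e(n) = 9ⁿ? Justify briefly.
Comparing growth rates:
Growth-rate hierarchy: log n ≺ any polynomial ≺ any exponential cⁿ (c>1) ≺ n! ≺ nⁿ.
exponential base 9 dominates polylogarithmic (log n)^2 asymptotically.

e(n) grows faster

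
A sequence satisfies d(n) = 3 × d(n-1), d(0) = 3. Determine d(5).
Computing step by step:
d(0) = 3
d(1) = 3 × 3 = 9
d(2) = 3 × 9 = 27
d(3) = 3 × 27 = 81
d(4) = 3 × 81 = 243
d(5) = 3 × 243 = 729

729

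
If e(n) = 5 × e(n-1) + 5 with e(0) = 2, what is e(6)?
Computing step by step:
e(0) = 2
e(1) = 5 × 2 + 5 = 15
e(2) = 5 × 15 + 5 = 80
e(3) = 5 × 80 + 5 = 405
e(4) = 5 × 405 + 5 = 2030
e(5) = 5 × 2030 + 5 = 10155
e(6) = 5 × 10155 + 5 = 50780

50780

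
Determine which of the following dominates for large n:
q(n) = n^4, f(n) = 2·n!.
Comparing growth rates:
Growth-rate hierarchy: log n ≺ any polynomial ≺ any exponential cⁿ (c>1) ≺ n! ≺ nⁿ.
factorial dominates polynomial degree 4 asymptotically.

f(n) grows faster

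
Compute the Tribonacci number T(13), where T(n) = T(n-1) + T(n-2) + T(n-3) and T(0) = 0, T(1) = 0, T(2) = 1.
Computing the sequence terms:
0, 0, 1, 1, 2, 4, 7, 13, 24, 44, 81, 149, 274, 504

504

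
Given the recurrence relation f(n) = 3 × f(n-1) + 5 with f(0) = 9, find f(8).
Computing step by step:
f(0) = 9
f(1) = 3 × 9 + 5 = 32
f(2) = 3 × 32 + 5 = 101
f(3) = 3 × 101 + 5 = 308
f(4) = 3 × 308 + 5 = 929
f(5) = 3 × 929 + 5 = 2792
f(6) = 3 × 2792 + 5 = 8381
f(7) = 3 × 8381 + 5 = 25148
f(8) = 3 × 25148 + 5 = 75449

75449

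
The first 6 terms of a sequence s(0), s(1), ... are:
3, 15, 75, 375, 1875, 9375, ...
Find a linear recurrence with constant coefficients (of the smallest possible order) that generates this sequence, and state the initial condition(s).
Look for the lowest-order linear relation among consecutive terms.
Observation: each term is 5× the previous.
Check at n=2: 5·15 = 75. ✓

s(n) = 5 × s(n-1), s(0) = 3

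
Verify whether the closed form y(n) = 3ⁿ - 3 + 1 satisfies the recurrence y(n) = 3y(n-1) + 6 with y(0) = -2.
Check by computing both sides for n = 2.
From the recurrence with y(0) = -2:
  y(0) = -2, y(1) = 0, y(2) = 6
  so the recurrence gives y(2) = 6.
From the proposed closed form y(n) = 3ⁿ - 3 + 1:
  y(2) = 7.
The recurrence gives 6 but the closed form gives 7, so the closed form does not satisfy the recurrence.

No, the closed form is incorrect.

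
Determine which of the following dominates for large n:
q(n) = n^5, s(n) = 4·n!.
Comparing growth rates:
Growth-rate hierarchy: log n ≺ any polynomial ≺ any exponential cⁿ (c>1) ≺ n! ≺ nⁿ.
factorial dominates polynomial degree 5 asymptotically.

s(n) grows faster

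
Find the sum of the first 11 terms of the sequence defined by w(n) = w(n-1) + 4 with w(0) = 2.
Computing the sequence terms: 2, 6, 10, 14, 18, 22, 26, 30, 34, 38, 42
Adding these values together:

242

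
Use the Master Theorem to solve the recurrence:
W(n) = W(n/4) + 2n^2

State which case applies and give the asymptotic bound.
Master Theorem template: W(n) = a·W(n/b) + f(n).
Here: a=1, b=4, f(n)=2n^2
Compute log_b(a) = log_4(1) = 0.
f(n) = 2n^2 = Ω(n^(0+ε)) with ε = 2, and the regularity condition holds (a·f(n/b) = (a/b^2)·f(n) with a/b^2 = 4^-2 < 1). Case 3: W(n) = Θ(f(n)) = Θ(n^2).

Case 3: W(n) = Θ(n^2)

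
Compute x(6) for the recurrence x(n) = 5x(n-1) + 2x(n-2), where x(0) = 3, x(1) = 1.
Computing the sequence terms:
3, 1, 11, 57, 307, 1649, 8859

8859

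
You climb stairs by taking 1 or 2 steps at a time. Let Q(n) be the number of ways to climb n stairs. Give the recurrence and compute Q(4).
Condition on the size of the last step (1 to 2): before it there were n-1, …, n-2 stairs climbed, and these cases are disjoint, so Q(n) = Q(n-1) + Q(n-2) (Fibonacci-type sequence).
Initial conditions by direct count (compositions of i into parts ≤ 2): Q(1) = 1; Q(2) = 2.
Iterating the recurrence: Q(3) = 3, Q(4) = 5.

Q(n) = Q(n-1) + Q(n-2), Q(1) = 1, Q(2) = 2; Q(4) = 5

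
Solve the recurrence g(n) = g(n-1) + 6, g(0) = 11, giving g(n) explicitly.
Recurrence: g(n) = g(n-1) + 6, initial: g(0) = 11.
Each step adds 6, so g(n) = g(0) + 6n = 6n + 11.

g(n) = 6n + 11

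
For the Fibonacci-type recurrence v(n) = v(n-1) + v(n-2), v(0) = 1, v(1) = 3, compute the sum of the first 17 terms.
Computing the sequence terms: 1, 3, 4, 7, 11, 18, 29, 47, 76, 123, 199, 322, 521, 843, 1364, 2207, 3571
Adding these values together:

9346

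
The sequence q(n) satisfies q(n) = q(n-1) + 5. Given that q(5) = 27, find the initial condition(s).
q(5) = q(0) + 5·5, so q(0) = 27 - 25 = 2.

q(0) = 2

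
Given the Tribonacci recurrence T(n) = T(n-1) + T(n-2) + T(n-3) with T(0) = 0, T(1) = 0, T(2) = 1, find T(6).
Computing the sequence terms:
0, 0, 1, 1, 2, 4, 7

7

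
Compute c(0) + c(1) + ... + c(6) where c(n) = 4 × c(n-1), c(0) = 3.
Computing the sequence terms: 3, 12, 48, 192, 768, 3072, 12288
Adding these values together:

16383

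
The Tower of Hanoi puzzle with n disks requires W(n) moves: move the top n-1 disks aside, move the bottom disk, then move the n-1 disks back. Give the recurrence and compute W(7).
Moving n disks = move the top n-1 disks aside (W(n-1) moves) + move the largest disk (1 move) + move the n-1 disks back on top (W(n-1) moves), so W(n) = 2W(n-1) + 1, with W(1) = 1 (a single disk takes one move).
First terms: 1, 3, 7, 15, 31, 63, … — each is one less than a power of 2. Indeed W(n) + 1 = 2(W(n-1) + 1) with W(1) + 1 = 2, so W(n) + 1 = 2ⁿ and W(n) = 2ⁿ - 1.
Hence W(7) = 2^7 - 1 = 128 - 1 = 127.

W(n) = 2W(n-1) + 1, W(1) = 1; W(7) = 127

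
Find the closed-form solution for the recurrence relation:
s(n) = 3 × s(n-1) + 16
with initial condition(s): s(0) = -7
Recurrence: s(n) = 3 × s(n-1) + 16, initial: s(0) = -7.
Try s(n) = A·3ⁿ + C. Substituting: A·3ⁿ + C = 3(A·3ⁿ⁻¹ + C) + 16 = A·3ⁿ + 3C + 16, so C = 3C + 16, giving C = -8. Then s(0) = A - 8 = -7 gives A = 1.

s(n) = 3ⁿ - 8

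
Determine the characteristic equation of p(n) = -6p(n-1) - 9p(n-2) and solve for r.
Substitute p(n) = rⁿ and divide through by rⁿ⁻²: r² + 6r + 9 = 0
Factor: (r + 3)² = 0, so r = -3 (double root).
General solution: p(n) = (A + Bn)·(-3)ⁿ

Characteristic: r² + 6r + 9 = 0, Roots: r = -3 (double root)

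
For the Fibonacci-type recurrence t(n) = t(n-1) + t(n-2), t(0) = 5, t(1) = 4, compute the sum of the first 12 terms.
Computing the sequence terms: 5, 4, 9, 13, 22, 35, 57, 92, 149, 241, 390, 631
Adding these values together:

1648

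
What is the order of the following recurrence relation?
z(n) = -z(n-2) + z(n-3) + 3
The order is the largest lag k for which z(n-k) appears. Here the deepest term is z(n-3) (the 3 term is non-homogeneous and does not affect the order), so the order is 3.

Order 3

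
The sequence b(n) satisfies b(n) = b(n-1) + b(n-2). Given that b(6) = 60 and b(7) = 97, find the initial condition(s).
Work backwards using b(k) = b(k+2) - b(k+1):
b(5) = b(7) - b(6) = 97 - 60 = 37
b(4) = b(6) - b(5) = 60 - 37 = 23
b(3) = b(5) - b(4) = 37 - 23 = 14
b(2) = b(4) - b(3) = 23 - 14 = 9
b(1) = b(3) - b(2) = 14 - 9 = 5
b(0) = b(2) - b(1) = 9 - 5 = 4

b(0) = 4, b(1) = 5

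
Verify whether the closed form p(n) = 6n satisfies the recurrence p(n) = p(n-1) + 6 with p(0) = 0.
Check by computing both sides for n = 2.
From the recurrence with p(0) = 0:
  p(0) = 0, p(1) = 6, p(2) = 12
  so the recurrence gives p(2) = 12.
From the proposed closed form p(n) = 6n:
  p(2) = 12.
Both sides give 12 at n = 2, and the initial condition(s) match, so the closed form is consistent.

Yes, the closed form is correct.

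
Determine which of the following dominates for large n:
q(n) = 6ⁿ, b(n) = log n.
Comparing growth rates:
Growth-rate hierarchy: log n ≺ any polynomial ≺ any exponential cⁿ (c>1) ≺ n! ≺ nⁿ.
exponential base 6 dominates logarithmic asymptotically.

q(n) grows faster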